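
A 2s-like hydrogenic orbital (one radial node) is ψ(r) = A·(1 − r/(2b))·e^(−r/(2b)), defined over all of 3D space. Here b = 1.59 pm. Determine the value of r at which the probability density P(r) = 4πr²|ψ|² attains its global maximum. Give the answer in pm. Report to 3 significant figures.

r ≈ 8.33 pm

The maximum of P(r) = 4πr²|ψ|² occurs where its derivative vanishes.
This gives r = b·(√(5) + 3).
With b = 1.59, the most probable radial distance is 8.325 pm.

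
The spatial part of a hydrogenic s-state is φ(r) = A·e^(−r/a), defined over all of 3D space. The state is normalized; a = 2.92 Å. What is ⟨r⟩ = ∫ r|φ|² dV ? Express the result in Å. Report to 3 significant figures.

⟨r⟩ ≈ 4.38 Å

The expectation value is the |φ|²-weighted average of r: ∫ r|φ|² 4πr² dr.
With ∫₀^∞ r^3 e^(−αr) dr = 3!/α^4, the ratio of the moment integral to the normalization integral gives ⟨r⟩ = 3·a/2.
With a = 2.92, ⟨r⟩ = 4.380.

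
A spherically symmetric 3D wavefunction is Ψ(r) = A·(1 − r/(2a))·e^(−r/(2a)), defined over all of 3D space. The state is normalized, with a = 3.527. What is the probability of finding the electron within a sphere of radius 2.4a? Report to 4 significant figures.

P = ∫ |Ψ|² 4πr² dr over r ≤ 2.4a.
The full normalization integral is A²·[8·π·a^3] = 1, fixing A².
Substituting u = r/a, A², 4π and the length scale all cancel in the ratio: P = ∫_{0}^{2.4} u^2·(1 - u/2)^2·e^(-u) du / ∫_{0}^{∞} u^2·(1 - u/2)^2·e^(-u) du.
With ∫ u^2·(1 - u/2)^2·e^(-u) du = -(u^4/4 + u^2 + 2·u + 2)·e^(-u) + C, the region integral is ≈ 0.108132 and the full one is 2.
The region integral divided by the full integral gives P = 0.054066.

P ≈ 0.05407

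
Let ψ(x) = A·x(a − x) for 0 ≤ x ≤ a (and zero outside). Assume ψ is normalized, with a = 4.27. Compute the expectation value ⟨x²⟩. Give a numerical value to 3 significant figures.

The expectation value is the |ψ|²-weighted average of x^2: ∫ x^2|ψ|² dx.
Since the A² factors cancel between numerator and denominator, ⟨x²⟩ = 2·a^2/7.
Putting a = 4.27 gives 5.209.

⟨x^2⟩ ≈ 5.21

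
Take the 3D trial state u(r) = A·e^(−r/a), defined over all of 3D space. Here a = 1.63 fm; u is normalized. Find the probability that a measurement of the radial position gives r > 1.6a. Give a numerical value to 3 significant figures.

P = ∫ |u|² 4πr² dr over r > 1.6a.
The full normalization integral is A²·[π·a^3] = 1, fixing A².
Substituting t = r/a, A², 4π and the length scale all cancel in the ratio: P = ∫_{1.6}^{∞} t^2·e^(-2·t) dt / ∫_{0}^{∞} t^2·e^(-2·t) dt.
Using ∫ t^2·e^(-2·t) dt = -(2·t^2 + 2·t + 1)·e^(-2·t)/4, the numerator is 233·e^(-16/5)/100 and the denominator is 1/4.
This evaluates to P = 0.3799.

P ≈ 0.380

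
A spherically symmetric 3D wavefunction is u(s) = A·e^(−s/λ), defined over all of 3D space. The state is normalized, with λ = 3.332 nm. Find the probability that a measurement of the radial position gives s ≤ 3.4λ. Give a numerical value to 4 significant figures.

Integrate the radial probability density 4πs²|u|² over s ≤ 3.4λ.
Normalization gives A² = 1/(π·λ^3).
Substituting t = s/λ, A², 4π and the length scale all cancel in the ratio: P = ∫_{0}^{3.4} t^2·e^(-2·t) dt / ∫_{0}^{∞} t^2·e^(-2·t) dt.
With ∫ t^2·e^(-2·t) dt = -(2·t^2 + 2·t + 1)·e^(-2·t)/4 + C, the region integral is 1/4 - 773·e^(-34/5)/100 and the full one is 1/4.
Taking the ratio yields P = 0.96556.

P ≈ 0.9656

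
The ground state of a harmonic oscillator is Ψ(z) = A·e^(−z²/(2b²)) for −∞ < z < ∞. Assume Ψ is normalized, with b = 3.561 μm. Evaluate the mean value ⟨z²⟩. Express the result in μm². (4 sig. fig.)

⟨z²⟩ = ∫ z^2 |Ψ|² dz over the full domain.
Using the Gaussian integral ∫_{−∞}^{∞} e^(−αz²) dz = √(π/α), the ratio of the moment integral to the normalization integral gives ⟨z²⟩ = b^2/2.
Putting b = 3.561 gives 6.3404.

⟨z^2⟩ ≈ 6.340 μm^2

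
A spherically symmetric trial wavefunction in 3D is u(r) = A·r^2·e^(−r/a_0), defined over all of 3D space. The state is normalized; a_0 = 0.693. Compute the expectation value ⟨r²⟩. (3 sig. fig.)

⟨r^2⟩ ≈ 6.72

The expectation value is the |u|²-weighted average of r^2: ∫ r^2|u|² 4πr² dr.
With ∫₀^∞ r^8 e^(−αr) dr = 8!/α^9, the ratio of the moment integral to the normalization integral gives ⟨r²⟩ = 14·a_0^2.
With a_0 = 0.693, ⟨r^2⟩ = 6.723.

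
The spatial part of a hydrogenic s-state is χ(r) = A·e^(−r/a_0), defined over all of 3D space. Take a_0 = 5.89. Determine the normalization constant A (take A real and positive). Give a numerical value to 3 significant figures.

Require ∫ |χ|² 4πr² dr = 1 over the whole domain.
The angular integral contributes 4π, leaving ∫₀^∞ r²|χ|² dr.
Recall ∫₀^∞ r^m e^(−r/β) dr = m!·β^(m+1), carrying out the integral gives A² · π·a_0^3.
So A² = (π·a_0^3)^(−1).
Plugging in a_0 = 5.89 yields A = 0.03947.

A ≈ 0.0395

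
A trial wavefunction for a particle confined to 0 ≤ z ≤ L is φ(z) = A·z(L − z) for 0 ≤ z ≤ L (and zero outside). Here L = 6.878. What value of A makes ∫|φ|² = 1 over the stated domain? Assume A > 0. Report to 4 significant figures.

A ≈ 0.04415

Require ∫ |φ|² dz = 1 over the whole domain.
Expanding the polynomial and integrating term by term, the integral (without the A² prefactor) comes out to L^5/30.
Substituting L = 6.878 gives A² = 0.0019490, so A = 0.044147.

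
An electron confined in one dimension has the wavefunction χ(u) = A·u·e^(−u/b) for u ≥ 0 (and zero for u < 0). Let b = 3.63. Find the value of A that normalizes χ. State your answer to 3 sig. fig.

A ≈ 0.289

The normalization condition is ∫|χ|² du = 1 from 0 to ∞.
Using ∫₀^∞ uⁿ e^(−αu) du = n!/αⁿ⁺¹, carrying out the integral gives A² · b^3/4.
So A² = (b^3/4)^(−1).
Plugging in b = 3.63 yields A = 0.2892.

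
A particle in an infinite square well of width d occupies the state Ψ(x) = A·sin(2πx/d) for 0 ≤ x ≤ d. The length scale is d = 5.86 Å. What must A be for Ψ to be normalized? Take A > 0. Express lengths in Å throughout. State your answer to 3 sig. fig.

A ≈ 0.584 Å^(-1/2)

Normalization requires ∫|Ψ|² dx = 1, integrated from 0 to d.
Using sin²θ = (1 − cos 2θ)/2, ∫|Ψ|² dx = A²·(d/2).
Substituting d = 5.86 gives A² = 0.3413, so A = 0.5842.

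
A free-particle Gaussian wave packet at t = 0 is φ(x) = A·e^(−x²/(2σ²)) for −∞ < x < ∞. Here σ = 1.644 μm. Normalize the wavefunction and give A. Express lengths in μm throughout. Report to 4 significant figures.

Normalization requires ∫|φ|² dx = 1, integrated from −∞ to ∞.
With φ = A·e^(−x²/(2σ²)), the integral evaluates to A²·[√(π)·σ].
Substituting σ = 1.644 gives A² = 0.34318, so A = 0.58582.

A ≈ 0.5858 μm^(-1/2)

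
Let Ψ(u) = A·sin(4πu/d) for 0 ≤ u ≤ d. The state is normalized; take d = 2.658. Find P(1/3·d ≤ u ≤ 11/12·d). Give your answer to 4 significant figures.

P ≈ 0.6522

|Ψ|² is the probability density, so P = ∫_{1/3·d}^{11/12·d} |Ψ|² du.
The normalization integral ∫|Ψ|²du over the whole domain equals d/2·A², and A² cancels in the ratio.
Substituting t = u/d, A² and the length scale cancel in the ratio: P = ∫_{1/3}^{11/12} sin(4·π·t)^2 dt / ∫_{0}^{1} sin(4·π·t)^2 dt.
With ∫ sin(4·π·t)^2 dt = t/2 - sin(4·π·t)·cos(4·π·t)/(8·π) + C, the region integral is √(3)/(16·π) + 7/24 and the full one is 1/2.
Taking the ratio, P = √(3)/(8·π) + 7/12.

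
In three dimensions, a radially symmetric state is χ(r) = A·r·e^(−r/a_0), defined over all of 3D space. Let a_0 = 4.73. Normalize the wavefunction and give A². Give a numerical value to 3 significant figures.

The normalization condition is ∫|χ|² 4πr² dr = 1 from 0 to ∞.
Carrying out the integral gives A² · 3·π·a_0^5.
So A² = (3·π·a_0^5)^(−1).
With a_0 = 4.73: A² = 0.00004481 and A = 0.006694.

A^2 ≈ 0.0000448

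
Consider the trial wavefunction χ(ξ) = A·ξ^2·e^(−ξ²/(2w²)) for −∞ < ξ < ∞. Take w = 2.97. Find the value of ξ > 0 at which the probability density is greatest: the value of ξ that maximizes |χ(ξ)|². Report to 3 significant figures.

Differentiate |χ(ξ)|² with respect to ξ and set to zero.
Solving yields ξ = √(2)·w.
With w = 2.97, the value of ξ > 0 at which the probability density is greatest is 4.200.

ξ ≈ 4.20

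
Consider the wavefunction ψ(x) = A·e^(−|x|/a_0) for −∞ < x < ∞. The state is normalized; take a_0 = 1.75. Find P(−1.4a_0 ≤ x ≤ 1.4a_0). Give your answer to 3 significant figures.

The probability is P = ∫ |ψ|² dx over [−1.4a_0, 1.4a_0].
Since A² = 1/(a_0), this is the region integral divided by the full normalization integral.
Both integrals are even about x = 0, so only the x ≥ 0 halves are needed (the factors of 2 cancel). Substituting u = x/a_0, A² and the length scale cancel in the ratio: P = ∫_{0}^{1.4} e^(-2·u) du / ∫_{0}^{∞} e^(-2·u) du.
Using ∫ e^(-2·u) du = -e^(-2·u)/2, the numerator is 1/2 - e^(-14/5)/2 and the denominator is 1/2.
The result is P = 0.9392.

P ≈ 0.939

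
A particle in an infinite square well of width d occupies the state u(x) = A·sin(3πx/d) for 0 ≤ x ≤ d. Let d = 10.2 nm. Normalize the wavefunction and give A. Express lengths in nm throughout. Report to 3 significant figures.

Require ∫ |u|² dx = 1 over the whole domain.
With ∫₀^d sin²(nπx/d) dx = d/2, ∫|u|² dx = A²·(d/2).
Setting this equal to 1 gives A² = 1/(d/2).
Substituting d = 10.2 gives A² = 0.1961, so A = 0.4428.

A ≈ 0.443 nm^(-1/2)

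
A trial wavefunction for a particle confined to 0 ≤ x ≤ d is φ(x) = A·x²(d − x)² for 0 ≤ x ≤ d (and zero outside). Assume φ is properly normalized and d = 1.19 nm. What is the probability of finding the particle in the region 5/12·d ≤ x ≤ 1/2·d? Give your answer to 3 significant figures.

P ≈ 0.198

The probability is P = ∫ |φ|² dx over [5/12·d, 1/2·d].
With A² fixed by ∫|φ|² = 1, i.e. A² = (d^9/630)^(−1), substitute and integrate.
Substituting u = x/d, A² and the length scale cancel in the ratio: P = ∫_{5/12}^{1/2} u^4·(1 - u)^4 du / ∫_{0}^{1} u^4·(1 - u)^4 du.
With ∫ u^4·(1 - u)^4 du = u^5·(70·u^4 - 315·u^3 + 540·u^2 - 420·u + 126)/630 + C, the region integral is ≈ 0.00031376 and the full one is 1/630.
This works out to P = 0.1977.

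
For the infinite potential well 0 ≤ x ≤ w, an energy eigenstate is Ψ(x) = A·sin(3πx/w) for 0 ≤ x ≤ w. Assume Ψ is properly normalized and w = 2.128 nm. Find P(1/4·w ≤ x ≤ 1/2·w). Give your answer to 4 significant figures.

P ≈ 0.1969

|Ψ|² is the probability density, so P = ∫_{1/4·w}^{1/2·w} |Ψ|² dx.
Since A² = 1/(w/2), this is the region integral divided by the full normalization integral.
Substituting u = x/w, A² and the length scale cancel in the ratio: P = ∫_{1/4}^{1/2} sin(3·π·u)^2 du / ∫_{0}^{1} sin(3·π·u)^2 du.
Using ∫ sin(3·π·u)^2 du = u/2 - sin(6·π·u)/(12·π), the numerator is 1/8 - 1/(12·π) and the denominator is 1/2.
Evaluating gives P = (-2 + 3·π)/(12·π).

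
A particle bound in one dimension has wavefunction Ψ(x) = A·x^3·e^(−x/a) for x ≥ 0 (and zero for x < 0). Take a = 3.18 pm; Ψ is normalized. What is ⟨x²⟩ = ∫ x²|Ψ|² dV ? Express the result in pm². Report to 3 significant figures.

⟨x^2⟩ ≈ 142 pm^2

The expectation value is the |Ψ|²-weighted average of x^2: ∫ x^2|Ψ|² dx.
Recall ∫₀^∞ x^m e^(−x/β) dx = m!·β^(m+1), since the A² factors cancel between numerator and denominator, ⟨x²⟩ = 14·a^2.
Putting a = 3.18 gives 141.6.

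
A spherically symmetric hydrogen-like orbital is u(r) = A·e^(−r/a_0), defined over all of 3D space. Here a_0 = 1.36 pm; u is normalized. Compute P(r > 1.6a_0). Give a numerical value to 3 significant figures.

P ≈ 0.380

With dV = 4πr²dr, the probability is ∫|u|² dV over r > 1.6a_0.
A² is fixed by ∫₀^∞ 4πr²|u|² dr = 1, i.e. A² = (π·a_0^3)^(−1).
Substituting t = r/a_0, A², 4π and the length scale all cancel in the ratio: P = ∫_{1.6}^{∞} t^2·e^(-2·t) dt / ∫_{0}^{∞} t^2·e^(-2·t) dt.
An antiderivative of t^2·e^(-2·t) is -(2·t^2 + 2·t + 1)·e^(-2·t)/4; evaluating from 1.6 to ∞ gives 233·e^(-16/5)/100, while the full integral is 1/4.
Taking the ratio yields P = 0.3799.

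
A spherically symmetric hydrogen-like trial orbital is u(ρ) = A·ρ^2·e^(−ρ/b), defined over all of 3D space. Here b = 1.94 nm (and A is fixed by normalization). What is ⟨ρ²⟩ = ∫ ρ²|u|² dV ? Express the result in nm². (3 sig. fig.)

⟨ρ^2⟩ ≈ 52.7 nm^2

⟨ρ²⟩ = ∫ ρ^2 |u|² 4πρ² dρ over the full domain.
With ∫₀^∞ ρ^8 e^(−αρ) dρ = 8!/α^9, the ratio of the moment integral to the normalization integral gives ⟨ρ²⟩ = 14·b^2.
Putting b = 1.94 gives 52.69.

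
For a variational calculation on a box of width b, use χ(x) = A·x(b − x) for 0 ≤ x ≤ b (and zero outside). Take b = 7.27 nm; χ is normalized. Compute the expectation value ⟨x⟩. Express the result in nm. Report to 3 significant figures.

⟨x⟩ ≈ 3.64 nm

The expectation value is the |χ|²-weighted average of x: ∫ x|χ|² dx.
Expanding the polynomial and integrating term by term, evaluating both integrals, ⟨x⟩ = b/2.
With b = 7.27, ⟨x⟩ = 3.635.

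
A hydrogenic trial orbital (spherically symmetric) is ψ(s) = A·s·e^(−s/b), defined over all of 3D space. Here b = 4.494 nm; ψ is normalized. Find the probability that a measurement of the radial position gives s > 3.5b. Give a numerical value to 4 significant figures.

P = ∫ |ψ|² 4πs² ds over s > 3.5b.
The full normalization integral is A²·[3·π·b^5] = 1, fixing A².
Let u = s/b; then A², 4π and the length scale all cancel, so P = ∫_{3.5}^{∞} u^4·e^(-2·u) du ÷ ∫_{0}^{∞} u^4·e^(-2·u) du.
With ∫ u^4·e^(-2·u) du = -(u^4/2 + u^3 + 3·u^2/2 + 3·u/2 + 3/4)·e^(-2·u) + C, the region integral is 4553·e^(-7)/32 and the full one is 3/4.
This evaluates to P = 0.17299.

P ≈ 0.1730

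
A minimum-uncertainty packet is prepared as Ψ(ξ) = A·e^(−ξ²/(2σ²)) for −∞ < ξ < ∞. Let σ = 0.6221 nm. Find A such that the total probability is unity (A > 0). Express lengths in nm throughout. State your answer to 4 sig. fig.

The normalization condition is ∫|Ψ|² dξ = 1 from −∞ to ∞.
Using the Gaussian integral ∫_{−∞}^{∞} e^(−αξ²) dξ = √(π/α), with Ψ = A·e^(−ξ²/(2σ²)), the integral evaluates to A²·[√(π)·σ].
Substituting σ = 0.6221 gives A² = 0.90691, so A = 0.95232.

A ≈ 0.9523 nm^(-1/2)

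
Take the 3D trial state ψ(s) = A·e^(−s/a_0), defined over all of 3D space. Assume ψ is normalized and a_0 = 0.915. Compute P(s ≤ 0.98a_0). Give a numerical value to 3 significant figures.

P ≈ 0.312

Integrate the radial probability density 4πs²|ψ|² over s ≤ 0.98a_0.
The full normalization integral is A²·[π·a_0^3] = 1, fixing A².
Substituting u = s/a_0, A², 4π and the length scale all cancel in the ratio: P = ∫_{0}^{0.98} u^2·e^(-2·u) du / ∫_{0}^{∞} u^2·e^(-2·u) du.
Using ∫ u^2·e^(-2·u) du = -(2·u^2 + 2·u + 1)·e^(-2·u)/4, the numerator is 1/4 - 6101·e^(-49/25)/5000 and the denominator is 1/4.
Taking the ratio yields P = 0.3125.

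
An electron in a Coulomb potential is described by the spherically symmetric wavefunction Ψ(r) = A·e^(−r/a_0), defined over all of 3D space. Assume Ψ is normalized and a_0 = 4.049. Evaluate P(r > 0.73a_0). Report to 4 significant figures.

Integrate the radial probability density 4πr²|Ψ|² over r > 0.73a_0.
A² is fixed by ∫₀^∞ 4πr²|Ψ|² dr = 1, i.e. A² = (π·a_0^3)^(−1).
In terms of u = r/a_0 (A², 4π and the length scale all cancel between numerator and denominator), P = [∫_{0.73}^{∞} u^2·e^(-2·u) du] / [∫_{0}^{∞} u^2·e^(-2·u) du].
With ∫ u^2·e^(-2·u) du = -(2·u^2 + 2·u + 1)·e^(-2·u)/4 + C, the region integral is ≈ 0.204705 and the full one is 1/4.
Taking the ratio yields P = 0.81882.

P ≈ 0.8188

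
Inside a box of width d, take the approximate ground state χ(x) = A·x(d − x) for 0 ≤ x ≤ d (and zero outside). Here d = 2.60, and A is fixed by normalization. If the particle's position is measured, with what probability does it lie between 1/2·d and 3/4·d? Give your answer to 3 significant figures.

P = ∫_{1/2·d}^{3/4·d} |χ(x)|² dx.
With A² fixed by ∫|χ|² = 1, i.e. A² = (d^5/30)^(−1), substitute and integrate.
Let u = x/d; then A² and the length scale cancel, so P = ∫_{1/2}^{3/4} u^2·(1 - u)^2 du ÷ ∫_{0}^{1} u^2·(1 - u)^2 du.
With ∫ u^2·(1 - u)^2 du = u^3·(6·u^2 - 15·u + 10)/30 + C, the region integral is ≈ 0.013216 and the full one is 1/30.
Taking the ratio, P = 203/512.

P ≈ 0.396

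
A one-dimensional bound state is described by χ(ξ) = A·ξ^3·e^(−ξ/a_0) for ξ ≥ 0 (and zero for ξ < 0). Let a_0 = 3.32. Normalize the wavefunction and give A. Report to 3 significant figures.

A ≈ 0.00632

Normalization requires ∫|χ|² dξ = 1, integrated from 0 to ∞.
Recall ∫₀^∞ ξ^m e^(−ξ/β) dξ = m!·β^(m+1), ∫|χ|² dξ = A²·(45·a_0^7/8).
Setting this equal to 1 gives A² = 1/(45·a_0^7/8).
Plugging in a_0 = 3.32 yields A = 0.006323.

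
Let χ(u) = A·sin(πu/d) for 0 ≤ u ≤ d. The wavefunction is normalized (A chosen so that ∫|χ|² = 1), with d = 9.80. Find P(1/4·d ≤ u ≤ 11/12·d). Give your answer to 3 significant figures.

P ≈ 0.905

P = ∫_{1/4·d}^{11/12·d} |χ(u)|² du.
Since A² = 1/(d/2), this is the region integral divided by the full normalization integral.
Let t = u/d; then A² and the length scale cancel, so P = ∫_{1/4}^{11/12} sin(π·t)^2 dt ÷ ∫_{0}^{1} sin(π·t)^2 dt.
An antiderivative of sin(π·t)^2 is t/2 - sin(2·π·t)/(4·π); evaluating from 1/4 to 11/12 gives 3/(8·π) + 1/3, while the full integral is 1/2.
The result is P = (9 + 8·π)/(12·π).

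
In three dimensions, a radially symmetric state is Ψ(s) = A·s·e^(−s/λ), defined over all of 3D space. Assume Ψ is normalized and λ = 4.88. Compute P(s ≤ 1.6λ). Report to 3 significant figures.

P = ∫ |Ψ|² 4πs² ds over s ≤ 1.6λ.
The full normalization integral is A²·[3·π·λ^5] = 1, fixing A².
Let u = s/λ; then A², 4π and the length scale all cancel, so P = ∫_{0}^{1.6} u^4·e^(-2·u) du ÷ ∫_{0}^{∞} u^4·e^(-2·u) du.
Using ∫ u^4·e^(-2·u) du = -(u^4/2 + u^3 + 3·u^2/2 + 3·u/2 + 3/4)·e^(-2·u), the numerator is ≈ 0.16454 and the denominator is 3/4.
This evaluates to P = 0.2194.

P ≈ 0.219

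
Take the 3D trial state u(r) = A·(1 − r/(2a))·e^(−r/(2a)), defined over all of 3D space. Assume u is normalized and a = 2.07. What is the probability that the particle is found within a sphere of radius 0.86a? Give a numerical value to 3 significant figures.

P ≈ 0.0275

P = ∫ |u|² 4πr² dr over r ≤ 0.86a.
Normalization gives A² = 1/(8·π·a^3).
Let t = r/a; then A², 4π and the length scale all cancel, so P = ∫_{0}^{0.86} t^2·(1 - t/2)^2·e^(-t) dt ÷ ∫_{0}^{∞} t^2·(1 - t/2)^2·e^(-t) dt.
An antiderivative of t^2·(1 - t/2)^2·e^(-t) is -(t^4/4 + t^2 + 2·t + 2)·e^(-t); evaluating from 0 to 0.86 gives ≈ 0.054998, while the full integral is 2.
This evaluates to P = 0.02750.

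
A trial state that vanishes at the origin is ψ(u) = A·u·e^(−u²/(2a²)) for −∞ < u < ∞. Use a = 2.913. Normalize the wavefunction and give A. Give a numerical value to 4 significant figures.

The normalization condition is ∫|ψ|² du = 1 from −∞ to ∞.
With ψ = A·u·e^(−u²/(2a²)), the integral evaluates to A²·[√(π)·a^3/2].
Hence A² = 1/[√(π)·a^3/2].
Substituting a = 2.913 gives A² = 0.045649, so A = 0.21366.

A ≈ 0.2137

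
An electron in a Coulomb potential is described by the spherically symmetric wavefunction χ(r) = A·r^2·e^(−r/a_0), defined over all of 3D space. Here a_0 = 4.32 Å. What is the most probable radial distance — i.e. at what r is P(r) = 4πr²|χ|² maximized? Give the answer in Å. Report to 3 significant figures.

Differentiate P(r) = 4πr²|χ|² with respect to r and set to zero.
This gives r = 3·a_0.
With a_0 = 4.32, the most probable radial distance is 12.96 Å.

r ≈ 13.0 Å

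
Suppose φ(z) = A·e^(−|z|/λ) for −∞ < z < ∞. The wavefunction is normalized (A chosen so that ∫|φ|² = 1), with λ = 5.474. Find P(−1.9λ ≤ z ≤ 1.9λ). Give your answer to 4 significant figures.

P ≈ 0.9776

P = ∫_{−1.9λ}^{1.9λ} |φ(z)|² dz.
The normalization integral ∫|φ|²dz over the whole domain equals λ·A², and A² cancels in the ratio.
By symmetry take twice the z ≥ 0 contribution in numerator and denominator; the 2's cancel. Substituting u = z/λ, A² and the length scale cancel in the ratio: P = ∫_{0}^{1.9} e^(-2·u) du / ∫_{0}^{∞} e^(-2·u) du.
Using ∫ e^(-2·u) du = -e^(-2·u)/2, the numerator is 1/2 - e^(-19/5)/2 and the denominator is 1/2.
This works out to P = 0.97763.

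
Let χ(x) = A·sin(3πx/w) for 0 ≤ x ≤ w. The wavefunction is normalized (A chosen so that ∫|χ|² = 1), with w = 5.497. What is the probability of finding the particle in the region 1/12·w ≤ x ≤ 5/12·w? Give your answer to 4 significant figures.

P ≈ 0.3333

|χ|² is the probability density, so P = ∫_{1/12·w}^{5/12·w} |χ|² dx.
The normalization integral ∫|χ|²dx over the whole domain equals w/2·A², and A² cancels in the ratio.
Substituting u = x/w, A² and the length scale cancel in the ratio: P = ∫_{1/12}^{5/12} sin(3·π·u)^2 du / ∫_{0}^{1} sin(3·π·u)^2 du.
Using ∫ sin(3·π·u)^2 du = u/2 - sin(6·π·u)/(12·π), the numerator is 1/6 and the denominator is 1/2.
Evaluating gives P = 1/3.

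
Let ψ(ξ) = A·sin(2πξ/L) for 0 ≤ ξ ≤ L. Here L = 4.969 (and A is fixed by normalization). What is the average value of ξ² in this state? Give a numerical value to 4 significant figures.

⟨ξ^2⟩ ≈ 7.918

By definition ⟨ξ²⟩ = ∫ ξ^2 |ψ(ξ)|² dξ.
With ∫₀^L sin²(nπξ/L) dξ = L/2, evaluating both integrals, ⟨ξ²⟩ = -L^2/(8·π^2) + L^2/3.
With L = 4.969, ⟨ξ^2⟩ = 7.9176.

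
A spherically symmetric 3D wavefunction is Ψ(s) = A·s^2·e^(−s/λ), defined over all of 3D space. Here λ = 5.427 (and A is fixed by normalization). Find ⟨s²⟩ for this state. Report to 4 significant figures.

By definition ⟨s²⟩ = ∫ s^2 |Ψ(s)|² 4πs² ds.
Using ∫₀^∞ sⁿ e^(−αs) ds = n!/αⁿ⁺¹, since the A² factors cancel between numerator and denominator, ⟨s²⟩ = 14·λ^2.
Putting λ = 5.427 gives 412.33.

⟨s^2⟩ ≈ 412.3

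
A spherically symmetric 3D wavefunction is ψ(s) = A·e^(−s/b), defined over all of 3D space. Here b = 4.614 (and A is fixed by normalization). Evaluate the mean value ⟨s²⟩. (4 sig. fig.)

⟨s²⟩ = ∫ s^2 |ψ|² 4πs² ds over the full domain.
The ratio of the moment integral to the normalization integral gives ⟨s²⟩ = 3·b^2.
Putting b = 4.614 gives 63.867.

⟨s^2⟩ ≈ 63.87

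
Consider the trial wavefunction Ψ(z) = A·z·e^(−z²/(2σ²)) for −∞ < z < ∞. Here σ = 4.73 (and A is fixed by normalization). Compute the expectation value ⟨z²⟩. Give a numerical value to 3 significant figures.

⟨z^2⟩ ≈ 33.6

⟨z²⟩ = ∫ z^2 |Ψ|² dz over the full domain.
Differentiating ∫e^(−αz²) dz = √(π/α) under α to get the higher moments, since the A² factors cancel between numerator and denominator, ⟨z²⟩ = 3·σ^2/2.
Putting σ = 4.73 gives 33.56.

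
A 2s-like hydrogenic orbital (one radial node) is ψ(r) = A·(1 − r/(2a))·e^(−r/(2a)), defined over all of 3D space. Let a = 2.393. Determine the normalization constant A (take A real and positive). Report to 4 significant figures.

Require ∫ |ψ|² 4πr² dr = 1 over the whole domain.
(Spherical symmetry: dV = 4πr² dr.)
Using ∫₀^∞ rⁿ e^(−αr) dr = n!/αⁿ⁺¹, the integral (without the A² prefactor) comes out to 8·π·a^3.
So A² = (8·π·a^3)^(−1).
Plugging in a = 2.393 yields A = 0.053885.

A ≈ 0.05388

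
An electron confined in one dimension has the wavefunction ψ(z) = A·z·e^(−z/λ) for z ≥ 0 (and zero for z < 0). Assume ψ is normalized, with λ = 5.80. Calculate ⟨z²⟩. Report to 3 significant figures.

By definition ⟨z²⟩ = ∫ z^2 |ψ(z)|² dz.
With ∫₀^∞ z^4 e^(−αz) dz = 4!/α^5, since the A² factors cancel between numerator and denominator, ⟨z²⟩ = 3·λ^2.
Putting λ = 5.80 gives 100.9.

⟨z^2⟩ ≈ 101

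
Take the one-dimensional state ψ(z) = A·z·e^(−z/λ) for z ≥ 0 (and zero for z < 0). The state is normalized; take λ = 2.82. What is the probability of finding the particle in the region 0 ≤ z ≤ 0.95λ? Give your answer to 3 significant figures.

P ≈ 0.296

P = ∫_{0}^{0.95λ} |ψ(z)|² dz.
With A² fixed by ∫|ψ|² = 1, i.e. A² = (λ^3/4)^(−1), substitute and integrate.
In terms of u = z/λ (A² and the length scale cancel between numerator and denominator), P = [∫_{0}^{0.95} u^2·e^(-2·u) du] / [∫_{0}^{∞} u^2·e^(-2·u) du].
With ∫ u^2·e^(-2·u) du = -(2·u^2 + 2·u + 1)·e^(-2·u)/4 + C, the region integral is 1/4 - 941·e^(-19/10)/800 and the full one is 1/4.
This works out to P = 0.2963.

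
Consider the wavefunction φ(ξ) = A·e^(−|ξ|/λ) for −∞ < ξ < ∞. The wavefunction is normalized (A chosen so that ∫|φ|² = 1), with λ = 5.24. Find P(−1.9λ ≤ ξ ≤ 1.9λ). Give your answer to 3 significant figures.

P ≈ 0.978

P = ∫_{−1.9λ}^{1.9λ} |φ(ξ)|² dξ.
With A² fixed by ∫|φ|² = 1, i.e. A² = (λ)^(−1), substitute and integrate.
Both integrals are even about ξ = 0, so only the ξ ≥ 0 halves are needed (the factors of 2 cancel). In terms of u = ξ/λ (A² and the length scale cancel between numerator and denominator), P = [∫_{0}^{1.9} e^(-2·u) du] / [∫_{0}^{∞} e^(-2·u) du].
An antiderivative of e^(-2·u) is -e^(-2·u)/2; evaluating from 0 to 1.9 gives 1/2 - e^(-19/5)/2, while the full integral is 1/2.
Taking the ratio, P = 0.9776.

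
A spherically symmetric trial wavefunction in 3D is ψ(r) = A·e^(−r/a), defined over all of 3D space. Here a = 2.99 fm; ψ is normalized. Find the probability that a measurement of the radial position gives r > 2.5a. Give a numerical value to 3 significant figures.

P ≈ 0.125

Integrate the radial probability density 4πr²|ψ|² over r > 2.5a.
A² is fixed by ∫₀^∞ 4πr²|ψ|² dr = 1, i.e. A² = (π·a^3)^(−1).
Substituting u = r/a, A², 4π and the length scale all cancel in the ratio: P = ∫_{2.5}^{∞} u^2·e^(-2·u) du / ∫_{0}^{∞} u^2·e^(-2·u) du.
Using ∫ u^2·e^(-2·u) du = -(2·u^2 + 2·u + 1)·e^(-2·u)/4, the numerator is 37·e^(-5)/8 and the denominator is 1/4.
The region integral divided by the full integral gives P = 0.1247.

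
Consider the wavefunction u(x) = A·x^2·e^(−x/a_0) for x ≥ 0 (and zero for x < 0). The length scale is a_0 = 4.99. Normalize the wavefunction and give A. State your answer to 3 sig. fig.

A ≈ 0.0208

Require ∫ |u|² dx = 1 over the whole domain.
Using ∫₀^∞ xⁿ e^(−αx) dx = n!/αⁿ⁺¹, with u = A·x^2·e^(−x/a_0), the integral evaluates to A²·[3·a_0^5/4].
Setting this equal to 1 gives A² = 1/(3·a_0^5/4).
Plugging in a_0 = 4.99 yields A = 0.02076.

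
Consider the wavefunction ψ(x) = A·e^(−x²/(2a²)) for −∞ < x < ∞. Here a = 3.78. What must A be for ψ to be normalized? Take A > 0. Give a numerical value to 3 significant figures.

We need A² ∫|f|² dx = 1, taking the integral from −∞ to ∞.
Differentiating ∫e^(−αx²) dx = √(π/α) under α to get the higher moments, the integral (without the A² prefactor) comes out to √(π)·a.
With a = 3.78: A² = 0.1493 and A = 0.3863.

A ≈ 0.386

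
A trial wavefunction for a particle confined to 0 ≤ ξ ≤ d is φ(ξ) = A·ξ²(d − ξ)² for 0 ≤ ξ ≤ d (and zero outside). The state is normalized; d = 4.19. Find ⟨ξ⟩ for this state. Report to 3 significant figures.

⟨ξ⟩ ≈ 2.10

By definition ⟨ξ⟩ = ∫ ξ |φ(ξ)|² dξ.
Evaluating both integrals, ⟨ξ⟩ = d/2.
With d = 4.19, ⟨ξ⟩ = 2.095.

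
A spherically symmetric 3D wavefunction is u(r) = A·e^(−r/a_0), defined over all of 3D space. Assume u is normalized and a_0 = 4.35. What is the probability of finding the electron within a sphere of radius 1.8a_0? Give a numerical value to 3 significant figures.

P ≈ 0.697

Integrate the radial probability density 4πr²|u|² over r ≤ 1.8a_0.
The full normalization integral is A²·[π·a_0^3] = 1, fixing A².
Let t = r/a_0; then A², 4π and the length scale all cancel, so P = ∫_{0}^{1.8} t^2·e^(-2·t) dt ÷ ∫_{0}^{∞} t^2·e^(-2·t) dt.
With ∫ t^2·e^(-2·t) dt = -(2·t^2 + 2·t + 1)·e^(-2·t)/4 + C, the region integral is 1/4 - 277·e^(-18/5)/100 and the full one is 1/4.
This evaluates to P = 0.6973.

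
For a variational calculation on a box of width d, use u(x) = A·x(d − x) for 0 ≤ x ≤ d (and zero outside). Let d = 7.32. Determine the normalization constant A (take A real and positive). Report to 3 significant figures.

A ≈ 0.0378

The normalization condition is ∫|u|² dx = 1 from 0 to d.
Expanding the polynomial and integrating term by term, with u = A·x(d − x), the integral evaluates to A²·[d^5/30].
Hence A² = 1/[d^5/30].
Substituting d = 7.32 gives A² = 0.001427, so A = 0.03778.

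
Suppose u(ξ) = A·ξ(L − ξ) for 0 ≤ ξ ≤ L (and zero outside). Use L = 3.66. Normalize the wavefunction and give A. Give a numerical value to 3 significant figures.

We need A² ∫|f|² dξ = 1, taking the integral from 0 to L.
Expanding the polynomial and integrating term by term, carrying out the integral gives A² · L^5/30.
Hence A² = 1/[L^5/30].
Substituting L = 3.66 gives A² = 0.04568, so A = 0.2137.

A ≈ 0.214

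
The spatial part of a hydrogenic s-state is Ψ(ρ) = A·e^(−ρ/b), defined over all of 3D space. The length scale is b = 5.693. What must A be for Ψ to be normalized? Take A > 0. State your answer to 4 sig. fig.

The normalization condition is ∫|Ψ|² 4πρ² dρ = 1 from 0 to ∞.
The angular integral contributes 4π, leaving ∫₀^∞ ρ²|Ψ|² dρ.
Recall ∫₀^∞ ρ^m e^(−ρ/β) dρ = m!·β^(m+1), ∫|Ψ|² 4πρ² dρ = A²·(π·b^3).
Plugging in b = 5.693 yields A = 0.041535.

A ≈ 0.04153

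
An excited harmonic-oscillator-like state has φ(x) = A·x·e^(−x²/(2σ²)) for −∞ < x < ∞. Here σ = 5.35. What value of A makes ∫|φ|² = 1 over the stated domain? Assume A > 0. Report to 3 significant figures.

A ≈ 0.0858

Normalization requires ∫|φ|² dx = 1, integrated from −∞ to ∞.
Using the Gaussian integral ∫_{−∞}^{∞} e^(−αx²) dx = √(π/α), with φ = A·x·e^(−x²/(2σ²)), the integral evaluates to A²·[√(π)·σ^3/2].
So A² = (√(π)·σ^3/2)^(−1).
Substituting σ = 5.35 gives A² = 0.007369, so A = 0.08584.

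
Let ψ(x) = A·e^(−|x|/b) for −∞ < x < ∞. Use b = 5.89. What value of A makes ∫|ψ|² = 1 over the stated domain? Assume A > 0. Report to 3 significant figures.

The normalization condition is ∫|ψ|² dx = 1 from −∞ to ∞.
The integral (without the A² prefactor) comes out to b.
Hence A² = 1/[b].
Substituting b = 5.89 gives A² = 0.1698, so A = 0.4120.

A ≈ 0.412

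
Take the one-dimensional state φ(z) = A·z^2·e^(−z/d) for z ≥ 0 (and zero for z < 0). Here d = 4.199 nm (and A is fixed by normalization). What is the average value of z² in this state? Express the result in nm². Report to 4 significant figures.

⟨z^2⟩ ≈ 132.2 nm^2

⟨z²⟩ = ∫ z^2 |φ|² dz over the full domain.
Recall ∫₀^∞ z^m e^(−z/β) dz = m!·β^(m+1), since the A² factors cancel between numerator and denominator, ⟨z²⟩ = 15·d^2/2.
With d = 4.199, ⟨z^2⟩ = 132.24.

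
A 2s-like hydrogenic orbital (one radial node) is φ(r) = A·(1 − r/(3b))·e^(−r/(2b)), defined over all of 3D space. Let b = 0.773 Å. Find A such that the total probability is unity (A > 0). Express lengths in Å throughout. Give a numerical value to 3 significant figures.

Normalization requires ∫|φ|² 4πr² dr = 1, integrated from 0 to ∞.
In 3D with spherical symmetry the volume element is 4πr² dr.
With φ = A·(1 − r/(3b))·e^(−r/(2b)), the integral evaluates to A²·[8·π·b^3/3].
Setting this equal to 1 gives A² = 1/(8·π·b^3/3).
With b = 0.773: A² = 0.2584 and A = 0.5084.

A ≈ 0.508 Å^(-3/2)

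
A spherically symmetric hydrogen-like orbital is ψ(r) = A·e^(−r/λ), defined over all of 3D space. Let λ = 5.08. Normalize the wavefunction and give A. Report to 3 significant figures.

Normalization requires ∫|ψ|² 4πr² dr = 1, integrated from 0 to ∞.
In 3D with spherical symmetry the volume element is 4πr² dr.
Recall ∫₀^∞ r^m e^(−r/β) dr = m!·β^(m+1), with ψ = A·e^(−r/λ), the integral evaluates to A²·[π·λ^3].
Hence A² = 1/[π·λ^3].
With λ = 5.08: A² = 0.002428 and A = 0.04928.

A ≈ 0.0493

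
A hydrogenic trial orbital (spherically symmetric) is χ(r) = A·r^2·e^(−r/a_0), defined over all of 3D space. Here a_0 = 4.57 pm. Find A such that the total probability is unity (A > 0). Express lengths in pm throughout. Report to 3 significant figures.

A ≈ 0.000583 pm^(-7/2)

The normalization condition is ∫|χ|² 4πr² dr = 1 from 0 to ∞.
The angular integral contributes 4π, leaving ∫₀^∞ r²|χ|² dr.
∫|χ|² 4πr² dr = A²·(45·π·a_0^7/2).
Hence A² = 1/[45·π·a_0^7/2].
With a_0 = 4.57: A² = 3.398E-7 and A = 0.0005829.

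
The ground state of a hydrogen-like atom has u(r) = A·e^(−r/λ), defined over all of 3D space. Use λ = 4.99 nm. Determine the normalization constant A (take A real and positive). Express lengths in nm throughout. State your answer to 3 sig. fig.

A ≈ 0.0506 nm^(-3/2)

The normalization condition is ∫|u|² 4πr² dr = 1 from 0 to ∞.
In 3D with spherical symmetry the volume element is 4πr² dr.
∫|u|² 4πr² dr = A²·(π·λ^3).
Hence A² = 1/[π·λ^3].
Substituting λ = 4.99 gives A² = 0.002562, so A = 0.05061.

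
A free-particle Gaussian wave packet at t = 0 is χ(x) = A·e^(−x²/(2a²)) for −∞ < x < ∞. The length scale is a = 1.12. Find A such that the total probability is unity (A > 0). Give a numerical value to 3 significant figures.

A ≈ 0.710

The normalization condition is ∫|χ|² dx = 1 from −∞ to ∞.
With ∫_{−∞}^{∞} x^(2m) e^(−αx²) dx = (2m−1)!!·√π / (2^m α^(m+1/2)), carrying out the integral gives A² · √(π)·a.
So A² = (√(π)·a)^(−1).
Substituting a = 1.12 gives A² = 0.5037, so A = 0.7097.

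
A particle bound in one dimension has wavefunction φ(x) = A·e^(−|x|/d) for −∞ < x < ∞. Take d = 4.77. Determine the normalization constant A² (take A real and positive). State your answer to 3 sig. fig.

The normalization condition is ∫|φ|² dx = 1 from −∞ to ∞.
Carrying out the integral gives A² · d.
With d = 4.77: A² = 0.2096 and A = 0.4579.

A^2 ≈ 0.210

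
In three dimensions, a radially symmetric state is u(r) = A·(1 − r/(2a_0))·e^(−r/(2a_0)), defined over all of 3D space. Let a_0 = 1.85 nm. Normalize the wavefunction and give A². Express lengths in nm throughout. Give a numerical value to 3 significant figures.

A^2 ≈ 0.00628 nm^(-3)

The normalization condition is ∫|u|² 4πr² dr = 1 from 0 to ∞.
The angular integral contributes 4π, leaving ∫₀^∞ r²|u|² dr.
Using ∫₀^∞ rⁿ e^(−αr) dr = n!/αⁿ⁺¹, carrying out the integral gives A² · 8·π·a_0^3.
Hence A² = 1/[8·π·a_0^3].
Plugging in a_0 = 1.85 yields A = 0.07927.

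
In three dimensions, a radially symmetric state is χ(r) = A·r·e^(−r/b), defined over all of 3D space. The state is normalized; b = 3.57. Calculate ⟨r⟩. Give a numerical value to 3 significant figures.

⟨r⟩ ≈ 8.93

The expectation value is the |χ|²-weighted average of r: ∫ r|χ|² 4πr² dr.
Using ∫₀^∞ rⁿ e^(−αr) dr = n!/αⁿ⁺¹, the ratio of the moment integral to the normalization integral gives ⟨r⟩ = 5·b/2.
With b = 3.57, ⟨r⟩ = 8.925.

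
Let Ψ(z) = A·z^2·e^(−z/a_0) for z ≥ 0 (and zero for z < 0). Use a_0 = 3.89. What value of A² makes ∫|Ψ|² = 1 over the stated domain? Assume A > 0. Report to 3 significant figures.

The normalization condition is ∫|Ψ|² dz = 1 from 0 to ∞.
The integral (without the A² prefactor) comes out to 3·a_0^5/4.
Substituting a_0 = 3.89 gives A² = 0.001497, so A = 0.03869.

A^2 ≈ 0.00150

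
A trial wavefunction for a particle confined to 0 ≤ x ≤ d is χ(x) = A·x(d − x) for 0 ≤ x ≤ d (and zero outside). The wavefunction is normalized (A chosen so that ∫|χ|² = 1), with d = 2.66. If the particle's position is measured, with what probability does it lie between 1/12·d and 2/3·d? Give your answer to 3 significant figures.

|χ|² is the probability density, so P = ∫_{1/12·d}^{2/3·d} |χ|² dx.
The normalization integral ∫|χ|²dx over the whole domain equals d^5/30·A², and A² cancels in the ratio.
Substituting u = x/d, A² and the length scale cancel in the ratio: P = ∫_{1/12}^{2/3} u^2·(1 - u)^2 du / ∫_{0}^{1} u^2·(1 - u)^2 du.
An antiderivative of u^2·(1 - u)^2 is u^3·(6·u^2 - 15·u + 10)/30; evaluating from 1/12 to 2/3 gives ≈ 0.026168, while the full integral is 1/30.
The result is P = 0.7850.

P ≈ 0.785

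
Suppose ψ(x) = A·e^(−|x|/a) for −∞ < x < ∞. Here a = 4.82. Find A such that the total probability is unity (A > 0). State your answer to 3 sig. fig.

A ≈ 0.455

Require ∫ |ψ|² dx = 1 over the whole domain.
Recall ∫₀^∞ x^m e^(−x/β) dx = m!·β^(m+1), with ψ = A·e^(−|x|/a), the integral evaluates to A²·[a].
Hence A² = 1/[a].
Plugging in a = 4.82 yields A = 0.4555.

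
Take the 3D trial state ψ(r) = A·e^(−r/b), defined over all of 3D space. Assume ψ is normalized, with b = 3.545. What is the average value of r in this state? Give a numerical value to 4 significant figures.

⟨r⟩ = ∫ r |ψ|² 4πr² dr over the full domain.
Recall ∫₀^∞ r^m e^(−r/β) dr = m!·β^(m+1), the ratio of the moment integral to the normalization integral gives ⟨r⟩ = 3·b/2.
Putting b = 3.545 gives 5.3175.

⟨r⟩ ≈ 5.318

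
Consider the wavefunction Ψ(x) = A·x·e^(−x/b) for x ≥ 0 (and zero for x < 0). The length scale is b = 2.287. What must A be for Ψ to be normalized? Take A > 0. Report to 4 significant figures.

A ≈ 0.5783

The normalization condition is ∫|Ψ|² dx = 1 from 0 to ∞.
Carrying out the integral gives A² · b^3/4.
With b = 2.287: A² = 0.33440 and A = 0.57827.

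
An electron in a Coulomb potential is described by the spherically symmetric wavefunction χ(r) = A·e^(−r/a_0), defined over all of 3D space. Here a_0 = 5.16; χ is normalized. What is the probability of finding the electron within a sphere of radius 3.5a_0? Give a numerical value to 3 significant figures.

P ≈ 0.970

With dV = 4πr²dr, the probability is ∫|χ|² dV over r ≤ 3.5a_0.
A² is fixed by ∫₀^∞ 4πr²|χ|² dr = 1, i.e. A² = (π·a_0^3)^(−1).
Substituting u = r/a_0, A², 4π and the length scale all cancel in the ratio: P = ∫_{0}^{3.5} u^2·e^(-2·u) du / ∫_{0}^{∞} u^2·e^(-2·u) du.
With ∫ u^2·e^(-2·u) du = -(2·u^2 + 2·u + 1)·e^(-2·u)/4 + C, the region integral is 1/4 - 65·e^(-7)/8 and the full one is 1/4.
The region integral divided by the full integral gives P = 0.9704.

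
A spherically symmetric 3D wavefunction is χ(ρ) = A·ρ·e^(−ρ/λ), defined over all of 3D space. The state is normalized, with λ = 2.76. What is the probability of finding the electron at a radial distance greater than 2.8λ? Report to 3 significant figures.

With dV = 4πρ²dρ, the probability is ∫|χ|² dV over ρ > 2.8λ.
The full normalization integral is A²·[3·π·λ^5] = 1, fixing A².
Substituting u = ρ/λ, A², 4π and the length scale all cancel in the ratio: P = ∫_{2.8}^{∞} u^4·e^(-2·u) du / ∫_{0}^{∞} u^4·e^(-2·u) du.
With ∫ u^4·e^(-2·u) du = -(u^4/2 + u^3 + 3·u^2/2 + 3·u/2 + 3/4)·e^(-2·u) + C, the region integral is ≈ 0.25661 and the full one is 3/4.
Taking the ratio yields P = 0.3422.

P ≈ 0.342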